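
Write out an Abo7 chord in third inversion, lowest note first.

Gbb Ab Cb Ebb

Abo7 = Ab–Cb–Ebb–Gbb; third inversion → seventh (Gbb) lowest.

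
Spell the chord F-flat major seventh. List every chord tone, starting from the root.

Root Fb, quality major seventh:
root → Fb
3rd (major 3rd) → Ab
5th (perfect 5th) → Cb
7th (major 7th) → Eb

Fb, Ab, Cb, Eb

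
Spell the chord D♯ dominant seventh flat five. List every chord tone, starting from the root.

D-sharp, F-double-sharp, A, C-sharp

Root D-sharp, quality dominant seventh flat five:
Root: D-sharp
Major 3rd (3rd): F-double-sharp
Diminished 5th (5th): A
Minor 7th (7th): C-sharp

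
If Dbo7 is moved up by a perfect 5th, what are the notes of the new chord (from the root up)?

A perfect 5th up from Db is Ab, so the new chord is Ab diminished seventh.
- root: Ab
- minor 3rd: Cb
- diminished 5th: Ebb
- diminished 7th: Gbb

Ab – Cb – Ebb – Gbb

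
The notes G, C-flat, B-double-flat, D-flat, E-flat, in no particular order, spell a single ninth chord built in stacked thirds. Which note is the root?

C-flat

Stacking in thirds gives C-flat – E-flat – G – B-double-flat – D-flat, so C-flat is the root — C-flat dominant ninth sharp five.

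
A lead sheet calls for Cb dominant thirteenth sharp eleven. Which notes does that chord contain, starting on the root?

Cb  Eb  Gb  Bbb  Db  F  Ab

Cb dominant thirteenth sharp eleven: dominant thirteenth sharp eleven on Cb.
Root: Cb
Major 3rd (3rd): Eb
Perfect 5th (5th): Gb
Minor 7th (7th): Bbb
Major 9th (9th): Db
Augmented 11th (11th): F
Major 13th (13th): Ab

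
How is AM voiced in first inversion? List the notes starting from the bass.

C#  E  A

AM = A–C#–E; first inversion → third (C#) lowest.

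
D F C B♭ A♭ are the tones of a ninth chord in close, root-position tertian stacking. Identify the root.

Stacking in thirds gives B♭ – D – F – A♭ – C, so B♭ is the root — B♭ dominant ninth.

B♭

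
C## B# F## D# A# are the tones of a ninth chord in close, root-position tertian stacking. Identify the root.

Stacking in thirds gives B# – D# – F## – A# – C##, so B# is the root — B# minor ninth.

B#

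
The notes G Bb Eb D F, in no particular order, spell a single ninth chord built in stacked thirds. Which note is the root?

Eb

Stacking in thirds gives Eb – G – Bb – D – F, so Eb is the root — Eb major ninth.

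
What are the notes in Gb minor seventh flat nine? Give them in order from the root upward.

Gb minor seventh flat nine is a minor seventh flat nine built on G♭.
Root: G♭
Minor 3rd (3rd): B𝄫
Perfect 5th (5th): D♭
Minor 7th (7th): F♭
Minor 9th (9th): A𝄫

G♭, B𝄫, D♭, F♭, A𝄫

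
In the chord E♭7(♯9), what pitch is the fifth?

Root of E♭7(♯9) = Eb. The 5th is a perfect 5th: Eb up a perfect 5th → Bb.

Bb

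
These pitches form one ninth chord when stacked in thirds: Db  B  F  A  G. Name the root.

Stacking in thirds gives G – B – Db – F – A, so G is the root — G dominant ninth flat five.

G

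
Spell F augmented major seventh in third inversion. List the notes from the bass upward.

E, F, A, C-sharp

F augmented major seventh = F–A–C-sharp–E; third inversion → seventh (E) lowest.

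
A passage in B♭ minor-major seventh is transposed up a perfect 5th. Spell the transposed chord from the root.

Transposed root: Bb → F (perfect 5th up). So we spell F minor-major seventh:
root → F
3rd (minor 3rd) → Ab
5th (perfect 5th) → C
7th (major 7th) → E

F Ab C E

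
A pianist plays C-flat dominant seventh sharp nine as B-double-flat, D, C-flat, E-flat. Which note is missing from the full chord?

C-flat dominant seventh sharp nine = C-flat, E-flat, G-flat, B-double-flat, D. The voicing lacks the 5th (perfect 5th), G-flat.

G-flat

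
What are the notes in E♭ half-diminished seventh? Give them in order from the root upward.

E-flat – G-flat – B-double-flat – D-flat

E♭ half-diminished seventh: half-diminished seventh on E-flat.
root → E-flat
3rd (minor 3rd) → G-flat
5th (diminished 5th) → B-double-flat
7th (minor 7th) → D-flat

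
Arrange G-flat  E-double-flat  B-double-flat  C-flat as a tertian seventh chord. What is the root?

C-flat

Arranged so that each adjacent pair is a third by letter name: C-flat – E-double-flat – G-flat – B-double-flat.
The bottom of that stack, C-flat, is the root (this is C-flat minor seventh).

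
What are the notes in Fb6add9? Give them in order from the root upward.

Fb6add9: six-nine on F♭.
F♭ — root
A♭ — major 3rd
C♭ — perfect 5th
D♭ — major 6th
G♭ — major 9th

F♭, A♭, C♭, D♭, G♭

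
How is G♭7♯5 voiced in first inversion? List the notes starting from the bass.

B♭ D F♭ G♭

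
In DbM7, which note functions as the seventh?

Root of DbM7 = Db. The 7th is a major 7th: Db up a major 7th → C.

C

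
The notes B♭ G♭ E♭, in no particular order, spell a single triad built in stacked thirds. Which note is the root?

Arranged so that each adjacent pair is a third by letter name: E♭ – G♭ – B♭.
The bottom of that stack, E♭, is the root (this is E♭ minor triad).

E♭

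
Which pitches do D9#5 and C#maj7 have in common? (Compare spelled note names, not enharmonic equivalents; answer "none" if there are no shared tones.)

none

D9#5 = D, F#, A#, C, E.
C#maj7 = C#, E#, G#, B#.
Shared: none.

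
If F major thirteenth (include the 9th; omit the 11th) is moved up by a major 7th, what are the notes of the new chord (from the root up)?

E  G-sharp  B  D-sharp  F-sharp  C-sharp

Transposed root: F → E (major 7th up). So we spell E major thirteenth:
root → E
3rd (major 3rd) → G-sharp
5th (perfect 5th) → B
7th (major 7th) → D-sharp
9th (major 9th) → F-sharp
13th (major 13th) → C-sharp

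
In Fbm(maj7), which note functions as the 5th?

C♭

Fbm(maj7) is built on F♭; its 5th is a perfect 5th above the root.
A fifth above F uses the letter C, and the perfect 5th above F♭ is C♭.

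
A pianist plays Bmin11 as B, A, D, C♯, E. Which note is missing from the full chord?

F♯

The full Bmin11 chord is B, D, F♯, A, C♯, E.
Comparing with the voicing, the perfect 5th (5th) — F♯ — is absent.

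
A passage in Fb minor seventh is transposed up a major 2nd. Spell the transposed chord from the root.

Gb Bbb Db Fb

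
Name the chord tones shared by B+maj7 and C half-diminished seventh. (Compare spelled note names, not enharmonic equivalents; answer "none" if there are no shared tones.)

none

B+maj7: B D# F## A#
C half-diminished seventh: C Eb Gb Bb
Common to both → none.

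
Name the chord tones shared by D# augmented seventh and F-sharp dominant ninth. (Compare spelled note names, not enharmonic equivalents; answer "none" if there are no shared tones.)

C-sharp

D# augmented seventh = D-sharp, F-double-sharp, A-double-sharp, C-sharp.
F-sharp dominant ninth = F-sharp, A-sharp, C-sharp, E, G-sharp.
Shared: C-sharp.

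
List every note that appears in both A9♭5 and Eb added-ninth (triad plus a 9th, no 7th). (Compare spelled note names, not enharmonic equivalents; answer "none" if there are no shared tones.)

A9♭5: A C# Eb G B
Eb added-ninth: Eb G Bb F
Common to both → Eb, G.

Eb G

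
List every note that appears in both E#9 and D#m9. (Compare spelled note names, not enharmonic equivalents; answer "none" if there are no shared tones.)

E#, D#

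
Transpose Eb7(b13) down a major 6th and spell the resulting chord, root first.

Gb Bb Db Fb Ebb

Transposed root: Eb → Gb (major 6th down). So we spell Gb dominant seventh flat thirteen:
Gb — root
Bb — major 3rd
Db — perfect 5th
Fb — minor 7th
Ebb — minor 13th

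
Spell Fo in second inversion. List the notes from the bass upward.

Cb, F, Ab

In root position, Fo is F–Ab–Cb.
Second inversion puts the fifth (Cb) in the bass.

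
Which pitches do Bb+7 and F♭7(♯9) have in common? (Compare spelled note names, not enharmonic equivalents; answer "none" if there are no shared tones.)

Bb+7: Bb D F# Ab
F♭7(♯9): Fb Ab Cb Ebb G
Common to both → Ab.

Ab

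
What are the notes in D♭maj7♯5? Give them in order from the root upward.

D♭maj7♯5: augmented major seventh on Db.
Root: Db
Major 3rd (3rd): F
Augmented 5th (5th): A
Major 7th (7th): C

Db  F  A  C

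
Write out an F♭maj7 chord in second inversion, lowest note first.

F♭maj7 = Fb–Ab–Cb–Eb; second inversion → fifth (Cb) lowest.

Cb, Eb, Fb, Ab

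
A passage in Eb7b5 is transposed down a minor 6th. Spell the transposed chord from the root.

G, B, Db, F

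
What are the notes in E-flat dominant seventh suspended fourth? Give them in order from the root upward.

E-flat dominant seventh suspended fourth: dominant seventh suspended fourth on E-flat.
Root: E-flat
Perfect 4th (4th): A-flat
Perfect 5th (5th): B-flat
Minor 7th (7th): D-flat

E-flat – A-flat – B-flat – D-flat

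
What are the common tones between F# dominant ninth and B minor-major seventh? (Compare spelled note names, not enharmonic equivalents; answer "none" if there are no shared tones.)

F#  A#

F# dominant ninth: F# A# C# E G#
B minor-major seventh: B D F# A#
Common to both → F#, A#.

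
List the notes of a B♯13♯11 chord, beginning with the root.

B#  D##  F##  A#  C##  E##  G##

Root B#, quality dominant thirteenth sharp eleven:
B# — root
D## — major 3rd
F## — perfect 5th
A# — minor 7th
C## — major 9th
E## — augmented 11th
G## — major 13th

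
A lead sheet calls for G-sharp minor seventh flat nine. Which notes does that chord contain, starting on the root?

Root G-sharp, quality minor seventh flat nine:
root → G-sharp
3rd (minor 3rd) → B
5th (perfect 5th) → D-sharp
7th (minor 7th) → F-sharp
9th (minor 9th) → A

G-sharp B D-sharp F-sharp A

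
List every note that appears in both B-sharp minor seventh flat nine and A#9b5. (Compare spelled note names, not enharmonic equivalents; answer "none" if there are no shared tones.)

B# A#

B-sharp minor seventh flat nine: B# D# F## A# C#
A#9b5: A# C## E G# B#
Common to both → B#, A#.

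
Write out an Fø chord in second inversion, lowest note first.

Cb Eb F Ab

In root position, Fø is F–Ab–Cb–Eb.
Second inversion puts the fifth (Cb) in the bass.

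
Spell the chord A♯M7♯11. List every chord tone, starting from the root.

Root A#, quality major seventh sharp eleven:
- root: A#
- major 3rd: C##
- perfect 5th: E#
- major 7th: G##
- augmented 11th: D##

A# – C## – E# – G## – D##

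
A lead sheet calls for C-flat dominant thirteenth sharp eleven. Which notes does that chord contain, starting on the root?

C-flat – E-flat – G-flat – B-double-flat – D-flat – F – A-flat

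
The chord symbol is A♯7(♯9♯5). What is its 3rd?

C𝄪

Root of A♯7(♯9♯5) = A♯. The 3rd is a major 3rd: A♯ up a major 3rd → C𝄪.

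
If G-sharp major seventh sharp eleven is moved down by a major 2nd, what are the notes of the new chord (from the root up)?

A major 2nd down from G-sharp is F-sharp, so the new chord is F-sharp major seventh sharp eleven.
- root: F-sharp
- major 3rd: A-sharp
- perfect 5th: C-sharp
- major 7th: E-sharp
- augmented 11th: B-sharp

F-sharp, A-sharp, C-sharp, E-sharp, B-sharp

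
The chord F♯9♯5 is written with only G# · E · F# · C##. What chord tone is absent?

A#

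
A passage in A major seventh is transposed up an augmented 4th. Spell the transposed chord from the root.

D#, F##, A#, C##

A up an augmented 4th → D#. New chord: D# major seventh.
- root: D#
- major 3rd: F##
- perfect 5th: A#
- major 7th: C##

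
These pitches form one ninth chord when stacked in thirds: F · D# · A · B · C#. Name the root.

B

Arranged so that each adjacent pair is a third by letter name: B – D# – F – A – C#.
The bottom of that stack, B, is the root (this is B dominant ninth flat five).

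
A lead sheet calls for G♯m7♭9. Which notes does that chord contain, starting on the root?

G# – B – D# – F# – A

Root G#, quality minor seventh flat nine:
Root: G#
Minor 3rd (3rd): B
Perfect 5th (5th): D#
Minor 7th (7th): F#
Minor 9th (9th): A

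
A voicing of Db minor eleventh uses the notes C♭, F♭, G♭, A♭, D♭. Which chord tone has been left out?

E♭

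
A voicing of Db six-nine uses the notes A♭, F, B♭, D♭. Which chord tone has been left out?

E♭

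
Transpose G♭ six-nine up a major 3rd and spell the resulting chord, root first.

A major 3rd up from G♭ is B♭, so the new chord is B♭ six-nine.
- root: B♭
- major 3rd: D
- perfect 5th: F
- major 6th: G
- major 9th: C

B♭  D  F  G  C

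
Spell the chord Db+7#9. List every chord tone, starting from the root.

D♭ F A C♭ E

Root D♭, quality dominant seventh sharp nine sharp five:
D♭ — root
F — major 3rd
A — augmented 5th
C♭ — minor 7th
E — augmented 9th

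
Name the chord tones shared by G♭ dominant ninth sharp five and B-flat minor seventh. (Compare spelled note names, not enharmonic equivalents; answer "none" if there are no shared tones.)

G♭ dominant ninth sharp five: G-flat B-flat D F-flat A-flat
B-flat minor seventh: B-flat D-flat F A-flat
Common to both → B-flat, A-flat.

B-flat – A-flat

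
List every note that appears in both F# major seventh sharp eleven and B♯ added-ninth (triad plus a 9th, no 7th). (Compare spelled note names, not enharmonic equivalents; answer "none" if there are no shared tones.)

B-sharp

F# major seventh sharp eleven: F-sharp A-sharp C-sharp E-sharp B-sharp
B♯ added-ninth: B-sharp D-double-sharp F-double-sharp C-double-sharp
Common to both → B-sharp.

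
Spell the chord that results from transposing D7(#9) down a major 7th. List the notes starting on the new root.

Eb G Bb Db F#

D down a major 7th → Eb. New chord: Eb dominant seventh sharp nine.
Eb — root
G — major 3rd
Bb — perfect 5th
Db — minor 7th
F# — augmented 9th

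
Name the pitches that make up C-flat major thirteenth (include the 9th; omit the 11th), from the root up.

C-flat E-flat G-flat B-flat D-flat A-flat

C-flat major thirteenth: major thirteenth on C-flat.
root → C-flat
3rd (major 3rd) → E-flat
5th (perfect 5th) → G-flat
7th (major 7th) → B-flat
9th (major 9th) → D-flat
13th (major 13th) → A-flat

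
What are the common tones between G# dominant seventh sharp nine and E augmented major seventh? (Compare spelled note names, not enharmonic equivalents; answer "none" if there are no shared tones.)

G# dominant seventh sharp nine: G-sharp B-sharp D-sharp F-sharp A-double-sharp
E augmented major seventh: E G-sharp B-sharp D-sharp
Common to both → G-sharp, B-sharp, D-sharp.

G-sharp – B-sharp – D-sharp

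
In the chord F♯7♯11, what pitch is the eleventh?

Root of F♯7♯11 = F#. The 11th is an augmented 11th: F# up an augmented 11th → B#.

B#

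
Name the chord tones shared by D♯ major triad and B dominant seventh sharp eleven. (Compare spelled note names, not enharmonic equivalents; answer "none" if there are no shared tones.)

D♯ major triad: D# F## A#
B dominant seventh sharp eleven: B D# F# A E#
Common to both → D#.

D#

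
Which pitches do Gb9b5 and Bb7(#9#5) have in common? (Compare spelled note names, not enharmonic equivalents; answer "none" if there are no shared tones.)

Gb9b5: Gb Bb Dbb Fb Ab
Bb7(#9#5): Bb D F# Ab C#
Common to both → Bb, Ab.

Bb Ab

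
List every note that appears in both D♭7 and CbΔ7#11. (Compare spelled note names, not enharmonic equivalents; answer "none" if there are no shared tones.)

D♭7: Db F Ab Cb
CbΔ7#11: Cb Eb Gb Bb F
Common to both → F, Cb.

F, Cb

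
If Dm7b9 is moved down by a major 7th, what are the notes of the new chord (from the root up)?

D down a major 7th → Eb. New chord: Eb minor seventh flat nine.
root → Eb
3rd (minor 3rd) → Gb
5th (perfect 5th) → Bb
7th (minor 7th) → Db
9th (minor 9th) → Fb

Eb – Gb – Bb – Db – Fb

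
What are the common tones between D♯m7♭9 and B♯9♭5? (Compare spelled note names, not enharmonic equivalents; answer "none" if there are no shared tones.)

D♯m7♭9: D# F# A# C# E
B♯9♭5: B# D## F# A# C##
Common to both → F#, A#.

F# – A#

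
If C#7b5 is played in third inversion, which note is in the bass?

B

C#7b5 = C♯–E♯–G–B. Third inversion → seventh in the bass = B.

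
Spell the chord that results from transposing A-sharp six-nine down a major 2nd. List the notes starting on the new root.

A-sharp down a major 2nd → G-sharp. New chord: G-sharp six-nine.
- root: G-sharp
- major 3rd: B-sharp
- perfect 5th: D-sharp
- major 6th: E-sharp
- major 9th: A-sharp

G-sharp  B-sharp  D-sharp  E-sharp  A-sharp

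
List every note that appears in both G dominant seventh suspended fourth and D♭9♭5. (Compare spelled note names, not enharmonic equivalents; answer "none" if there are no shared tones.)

G dominant seventh suspended fourth: G C D F
D♭9♭5: D♭ F A𝄫 C♭ E♭
Common to both → F.

F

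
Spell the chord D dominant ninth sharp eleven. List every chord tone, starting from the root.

D F# A C E G#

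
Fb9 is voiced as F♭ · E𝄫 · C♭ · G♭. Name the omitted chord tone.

A♭

The full Fb9 chord is F♭, A♭, C♭, E𝄫, G♭.
Comparing with the voicing, the major 3rd (3rd) — A♭ — is absent.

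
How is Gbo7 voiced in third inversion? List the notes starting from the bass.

Fbb, Gb, Bbb, Dbb

Gbo7 = Gb–Bbb–Dbb–Fbb; third inversion → seventh (Fbb) lowest.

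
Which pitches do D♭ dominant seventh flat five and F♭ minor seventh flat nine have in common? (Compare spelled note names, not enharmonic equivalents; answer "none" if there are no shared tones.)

A𝄫, C♭

D♭ dominant seventh flat five = D♭, F, A𝄫, C♭.
F♭ minor seventh flat nine = F♭, A𝄫, C♭, E𝄫, G𝄫.
Shared: A𝄫, C♭.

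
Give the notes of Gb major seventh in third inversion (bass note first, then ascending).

Gb major seventh = G♭–B♭–D♭–F; third inversion → seventh (F) lowest.

F  G♭  B♭  D♭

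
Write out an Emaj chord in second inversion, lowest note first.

Emaj = E–G#–B; second inversion → fifth (B) lowest.

B, E, G#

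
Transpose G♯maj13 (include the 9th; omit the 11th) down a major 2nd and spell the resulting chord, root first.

F♯ – A♯ – C♯ – E♯ – G♯ – D♯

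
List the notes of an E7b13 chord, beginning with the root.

E – G♯ – B – D – C

E7b13: dominant seventh flat thirteen on E.
Root: E
Major 3rd (3rd): G♯
Perfect 5th (5th): B
Minor 7th (7th): D
Minor 13th (13th): C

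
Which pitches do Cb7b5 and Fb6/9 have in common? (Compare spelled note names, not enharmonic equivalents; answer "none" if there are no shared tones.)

Cb

Cb7b5 = Cb, Eb, Gbb, Bbb.
Fb6/9 = Fb, Ab, Cb, Db, Gb.
Shared: Cb.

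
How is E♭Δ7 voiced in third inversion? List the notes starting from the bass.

D  Eb  G  Bb

E♭Δ7 = Eb–G–Bb–D; third inversion → seventh (D) lowest.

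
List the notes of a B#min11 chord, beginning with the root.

B#, D#, F##, A#, C##, E#

B#min11 is a minor eleventh built on B#.
- root: B#
- minor 3rd: D#
- perfect 5th: F##
- minor 7th: A#
- major 9th: C##
- perfect 11th: E#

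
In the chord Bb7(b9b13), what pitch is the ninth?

Bb7(b9b13) is built on Bb; its 9th is a minor 9th above the root.
A second above B uses the letter C, and the minor 9th above Bb is Cb.

Cb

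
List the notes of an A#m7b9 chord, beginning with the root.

A# C# E# G# B

Root A#, quality minor seventh flat nine:
Root: A#
Minor 3rd (3rd): C#
Perfect 5th (5th): E#
Minor 7th (7th): G#
Minor 9th (9th): B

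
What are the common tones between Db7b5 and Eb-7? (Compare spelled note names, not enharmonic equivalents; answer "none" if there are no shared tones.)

Db

Db7b5: Db F Abb Cb
Eb-7: Eb Gb Bb Db
Common to both → Db.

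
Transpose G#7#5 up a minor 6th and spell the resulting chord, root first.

E, G#, B#, D

Transposed root: G# → E (minor 6th up). So we spell E augmented seventh:
E — root
G# — major 3rd
B# — augmented 5th
D — minor 7th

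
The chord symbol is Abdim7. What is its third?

Abdim7 is built on Ab; its 3rd is a minor 3rd above the root.
A third above A uses the letter C, and the minor 3rd above Ab is Cb.

Cb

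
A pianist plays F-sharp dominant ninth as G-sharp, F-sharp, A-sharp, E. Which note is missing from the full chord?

C-sharp

The full F-sharp dominant ninth chord is F-sharp, A-sharp, C-sharp, E, G-sharp.
Comparing with the voicing, the perfect 5th (5th) — C-sharp — is absent.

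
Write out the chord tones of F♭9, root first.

Fb, Ab, Cb, Ebb, Gb

F♭9 is a dominant ninth built on Fb.
root → Fb
3rd (major 3rd) → Ab
5th (perfect 5th) → Cb
7th (minor 7th) → Ebb
9th (major 9th) → Gb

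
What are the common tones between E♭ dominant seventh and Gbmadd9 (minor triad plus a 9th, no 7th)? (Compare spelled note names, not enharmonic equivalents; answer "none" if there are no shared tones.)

Db

E♭ dominant seventh = Eb, G, Bb, Db.
Gbmadd9 = Gb, Bbb, Db, Ab.
Shared: Db.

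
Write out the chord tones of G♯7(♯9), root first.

G♯7(♯9): dominant seventh sharp nine on G♯.
root → G♯
3rd (major 3rd) → B♯
5th (perfect 5th) → D♯
7th (minor 7th) → F♯
9th (augmented 9th) → A𝄪

G♯ B♯ D♯ F♯ A𝄪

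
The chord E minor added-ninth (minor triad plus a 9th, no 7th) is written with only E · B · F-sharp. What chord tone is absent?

The full E minor added-ninth chord is E, G, B, F-sharp.
Comparing with the voicing, the minor 3rd (3rd) — G — is absent.

G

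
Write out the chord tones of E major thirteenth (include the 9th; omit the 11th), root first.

E G-sharp B D-sharp F-sharp C-sharp

E major thirteenth is a major thirteenth built on E.
- root: E
- major 3rd: G-sharp
- perfect 5th: B
- major 7th: D-sharp
- major 9th: F-sharp
- major 13th: C-sharp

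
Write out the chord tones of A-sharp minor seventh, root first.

A-sharp minor seventh is a minor seventh built on A-sharp.
- root: A-sharp
- minor 3rd: C-sharp
- perfect 5th: E-sharp
- minor 7th: G-sharp

A-sharp – C-sharp – E-sharp – G-sharp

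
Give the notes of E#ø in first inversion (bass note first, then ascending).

G♯, B, D♯, E♯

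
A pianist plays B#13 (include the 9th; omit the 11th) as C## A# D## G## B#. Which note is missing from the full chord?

F##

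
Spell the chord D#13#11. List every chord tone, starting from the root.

D# F## A# C# E# G## B#

D#13#11 is a dominant thirteenth sharp eleven built on D#.
- root: D#
- major 3rd: F##
- perfect 5th: A#
- minor 7th: C#
- major 9th: E#
- augmented 11th: G##
- major 13th: B#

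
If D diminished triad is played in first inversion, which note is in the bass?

D diminished triad = D–F–Ab. First inversion → third in the bass = F.

F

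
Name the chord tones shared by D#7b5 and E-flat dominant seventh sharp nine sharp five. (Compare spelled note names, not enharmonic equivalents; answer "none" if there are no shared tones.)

D#7b5: D# F## A C#
E-flat dominant seventh sharp nine sharp five: Eb G B Db F#
Common to both → none.

none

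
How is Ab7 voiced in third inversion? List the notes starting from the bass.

Ab7 = Ab–C–Eb–Gb; third inversion → seventh (Gb) lowest.

Gb – Ab – C – Eb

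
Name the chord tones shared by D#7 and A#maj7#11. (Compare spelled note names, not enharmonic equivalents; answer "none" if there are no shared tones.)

A#

D#7: D# F## A# C#
A#maj7#11: A# C## E# G## D##
Common to both → A#.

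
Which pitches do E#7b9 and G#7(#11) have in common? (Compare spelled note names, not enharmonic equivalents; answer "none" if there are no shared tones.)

B#, D#, F#

E#7b9: E# G## B# D# F#
G#7(#11): G# B# D# F# C##
Common to both → B#, D#, F#.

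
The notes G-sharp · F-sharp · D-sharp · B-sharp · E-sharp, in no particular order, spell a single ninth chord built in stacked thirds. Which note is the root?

Arranged so that each adjacent pair is a third by letter name: E-sharp – G-sharp – B-sharp – D-sharp – F-sharp.
The bottom of that stack, E-sharp, is the root (this is E-sharp minor seventh flat nine).

E-sharp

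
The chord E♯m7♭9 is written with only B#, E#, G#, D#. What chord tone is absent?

F#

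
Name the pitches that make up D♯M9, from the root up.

D♯M9: major ninth on D#.
root → D#
3rd (major 3rd) → F##
5th (perfect 5th) → A#
7th (major 7th) → C##
9th (major 9th) → E#

D#, F##, A#, C##, E#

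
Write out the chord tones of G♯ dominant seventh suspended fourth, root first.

G# – C# – D# – F#

Root G#, quality dominant seventh suspended fourth:
Root: G#
Perfect 4th (4th): C#
Perfect 5th (5th): D#
Minor 7th (7th): F#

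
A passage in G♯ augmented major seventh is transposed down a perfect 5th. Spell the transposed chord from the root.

Transposed root: G-sharp → C-sharp (perfect 5th down). So we spell C-sharp augmented major seventh:
Root: C-sharp
Major 3rd (3rd): E-sharp
Augmented 5th (5th): G-double-sharp
Major 7th (7th): B-sharp

C-sharp E-sharp G-double-sharp B-sharp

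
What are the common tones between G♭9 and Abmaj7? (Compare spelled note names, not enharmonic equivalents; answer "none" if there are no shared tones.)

Ab

G♭9 = Gb, Bb, Db, Fb, Ab.
Abmaj7 = Ab, C, Eb, G.
Shared: Ab.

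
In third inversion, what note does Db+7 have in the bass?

Db+7 in root position is D♭–F–A–C♭.
Third inversion places the seventh in the bass, which is C♭.

C♭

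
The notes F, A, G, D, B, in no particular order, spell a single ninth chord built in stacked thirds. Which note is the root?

G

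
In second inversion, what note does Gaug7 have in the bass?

D#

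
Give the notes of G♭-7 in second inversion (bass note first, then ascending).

In root position, G♭-7 is Gb–Bbb–Db–Fb.
Second inversion puts the fifth (Db) in the bass.

Db, Fb, Gb, Bbb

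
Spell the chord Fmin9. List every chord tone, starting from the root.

Root F, quality minor ninth:
Root: F
Minor 3rd (3rd): Ab
Perfect 5th (5th): C
Minor 7th (7th): Eb
Major 9th (9th): G

F – Ab – C – Eb – G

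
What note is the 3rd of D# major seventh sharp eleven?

Root of D# major seventh sharp eleven = D-sharp. The 3rd is a major 3rd: D-sharp up a major 3rd → F-double-sharp.

F-double-sharp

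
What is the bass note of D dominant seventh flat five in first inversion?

F-sharp

D dominant seventh flat five in root position is D–F-sharp–A-flat–C.
First inversion places the third in the bass, which is F-sharp.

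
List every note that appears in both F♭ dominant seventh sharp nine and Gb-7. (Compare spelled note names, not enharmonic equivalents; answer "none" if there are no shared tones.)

F♭ dominant seventh sharp nine: F♭ A♭ C♭ E𝄫 G
Gb-7: G♭ B𝄫 D♭ F♭
Common to both → F♭.

F♭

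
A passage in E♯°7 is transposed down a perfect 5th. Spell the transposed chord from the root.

E# down a perfect 5th → A#. New chord: A# diminished seventh.
root → A#
3rd (minor 3rd) → C#
5th (diminished 5th) → E
7th (diminished 7th) → G

A#  C#  E  G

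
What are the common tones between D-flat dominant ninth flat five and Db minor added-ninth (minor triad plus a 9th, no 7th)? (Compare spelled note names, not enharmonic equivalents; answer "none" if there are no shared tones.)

D-flat E-flat

D-flat dominant ninth flat five: D-flat F A-double-flat C-flat E-flat
Db minor added-ninth: D-flat F-flat A-flat E-flat
Common to both → D-flat, E-flat.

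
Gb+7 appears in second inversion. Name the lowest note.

D

Gb+7 in root position is G♭–B♭–D–F♭.
Second inversion places the fifth in the bass, which is D.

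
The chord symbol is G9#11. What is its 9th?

A

Root of G9#11 = G. The 9th is a major 9th: G up a major 9th → A.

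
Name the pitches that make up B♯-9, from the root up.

B# D# F## A# C##

B♯-9 is a minor ninth built on B#.
- root: B#
- minor 3rd: D#
- perfect 5th: F##
- minor 7th: A#
- major 9th: C##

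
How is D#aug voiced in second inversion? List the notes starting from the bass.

A##, D#, F##

In root position, D#aug is D#–F##–A##.
Second inversion puts the fifth (A##) in the bass.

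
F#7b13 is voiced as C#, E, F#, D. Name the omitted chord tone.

F#7b13 = F#, A#, C#, E, D. The voicing lacks the 3rd (major 3rd), A#.

A#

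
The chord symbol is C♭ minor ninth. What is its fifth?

Root of C♭ minor ninth = C-flat. The 5th is a perfect 5th: C-flat up a perfect 5th → G-flat.

G-flat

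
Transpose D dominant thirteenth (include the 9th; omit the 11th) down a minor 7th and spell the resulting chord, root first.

E G-sharp B D F-sharp C-sharp

A minor 7th down from D is E, so the new chord is E dominant thirteenth.
Root: E
Major 3rd (3rd): G-sharp
Perfect 5th (5th): B
Minor 7th (7th): D
Major 9th (9th): F-sharp
Major 13th (13th): C-sharp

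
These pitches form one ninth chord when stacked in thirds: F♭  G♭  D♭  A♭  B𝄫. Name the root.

G♭

Stacking in thirds gives G♭ – B𝄫 – D♭ – F♭ – A♭, so G♭ is the root — G♭ minor ninth.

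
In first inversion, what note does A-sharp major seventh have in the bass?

C##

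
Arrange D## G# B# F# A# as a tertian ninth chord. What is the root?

Arranged so that each adjacent pair is a third by letter name: G# – B# – D## – F# – A#.
The bottom of that stack, G#, is the root (this is G# dominant ninth sharp five).

G#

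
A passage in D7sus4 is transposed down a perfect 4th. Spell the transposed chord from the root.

A – D – E – G

Transposed root: D → A (perfect 4th down). So we spell A dominant seventh suspended fourth:
- root: A
- perfect 4th: D
- perfect 5th: E
- minor 7th: G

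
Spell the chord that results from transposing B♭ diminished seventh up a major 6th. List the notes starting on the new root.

Transposed root: Bb → G (major 6th up). So we spell G diminished seventh:
Root: G
Minor 3rd (3rd): Bb
Diminished 5th (5th): Db
Diminished 7th (7th): Fb

G, Bb, Db, Fb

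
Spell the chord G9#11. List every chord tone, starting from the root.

G B D F A C#

G9#11 is a dominant ninth sharp eleven built on G.
- root: G
- major 3rd: B
- perfect 5th: D
- minor 7th: F
- major 9th: A
- augmented 11th: C#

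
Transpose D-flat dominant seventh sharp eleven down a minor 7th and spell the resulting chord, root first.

Eb, G, Bb, Db, A

A minor 7th down from Db is Eb, so the new chord is Eb dominant seventh sharp eleven.
Eb — root
G — major 3rd
Bb — perfect 5th
Db — minor 7th
A — augmented 11th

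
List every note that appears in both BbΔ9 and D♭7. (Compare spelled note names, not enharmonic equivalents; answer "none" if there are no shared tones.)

F

BbΔ9: B♭ D F A C
D♭7: D♭ F A♭ C♭
Common to both → F.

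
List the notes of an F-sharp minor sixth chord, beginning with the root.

F-sharp minor sixth is a minor sixth built on F-sharp.
Root: F-sharp
Minor 3rd (3rd): A
Perfect 5th (5th): C-sharp
Major 6th (6th): D-sharp

F-sharp, A, C-sharp, D-sharp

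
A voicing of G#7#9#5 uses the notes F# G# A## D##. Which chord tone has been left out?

B#

G#7#9#5 = G#, B#, D##, F#, A##. The voicing lacks the 3rd (major 3rd), B#.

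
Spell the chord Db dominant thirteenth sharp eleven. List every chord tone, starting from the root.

Db dominant thirteenth sharp eleven: dominant thirteenth sharp eleven on D-flat.
D-flat — root
F — major 3rd
A-flat — perfect 5th
C-flat — minor 7th
E-flat — major 9th
G — augmented 11th
B-flat — major 13th

D-flat F A-flat C-flat E-flat G B-flat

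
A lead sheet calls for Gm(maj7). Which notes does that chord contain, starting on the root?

G  Bb  D  F#

Gm(maj7): minor-major seventh on G.
root → G
3rd (minor 3rd) → Bb
5th (perfect 5th) → D
7th (major 7th) → F#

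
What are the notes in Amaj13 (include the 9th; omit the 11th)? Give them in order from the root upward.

Amaj13 is a major thirteenth built on A.
- root: A
- major 3rd: C#
- perfect 5th: E
- major 7th: G#
- major 9th: B
- major 13th: F#

A – C# – E – G# – B – F#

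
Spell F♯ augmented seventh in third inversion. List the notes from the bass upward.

E, F#, A#, C##

F♯ augmented seventh = F#–A#–C##–E; third inversion → seventh (E) lowest.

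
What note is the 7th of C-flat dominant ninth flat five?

B𝄫

C-flat dominant ninth flat five is built on C♭; its 7th is a minor 7th above the root.
A seventh above C uses the letter B, and the minor 7th above C♭ is B𝄫.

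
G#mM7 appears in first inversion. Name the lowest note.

G#mM7 in root position is G#–B–D#–F##.
First inversion places the third in the bass, which is B.

B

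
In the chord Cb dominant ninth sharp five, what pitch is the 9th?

Root of Cb dominant ninth sharp five = C-flat. The 9th is a major 9th: C-flat up a major 9th → D-flat.

D-flat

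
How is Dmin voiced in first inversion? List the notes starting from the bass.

F, A, D

In root position, Dmin is D–F–A.
First inversion puts the third (F) in the bass.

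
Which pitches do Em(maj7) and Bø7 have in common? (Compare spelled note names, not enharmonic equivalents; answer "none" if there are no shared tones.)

B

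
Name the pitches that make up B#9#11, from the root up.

B# D## F## A# C## E##

Root B#, quality dominant ninth sharp eleven:
root → B#
3rd (major 3rd) → D##
5th (perfect 5th) → F##
7th (minor 7th) → A#
9th (major 9th) → C##
11th (augmented 11th) → E##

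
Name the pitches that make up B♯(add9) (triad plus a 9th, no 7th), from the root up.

B#, D##, F##, C##

B♯(add9) is an added-ninth built on B#.
root → B#
3rd (major 3rd) → D##
5th (perfect 5th) → F##
9th (major 9th) → C##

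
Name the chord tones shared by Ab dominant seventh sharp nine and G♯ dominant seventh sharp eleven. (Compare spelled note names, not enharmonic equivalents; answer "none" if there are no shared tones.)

none

Ab dominant seventh sharp nine: A-flat C E-flat G-flat B
G♯ dominant seventh sharp eleven: G-sharp B-sharp D-sharp F-sharp C-double-sharp
Common to both → none.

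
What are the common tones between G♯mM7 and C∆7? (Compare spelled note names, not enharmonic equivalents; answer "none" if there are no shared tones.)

G♯mM7: G# B D# F##
C∆7: C E G B
Common to both → B.

B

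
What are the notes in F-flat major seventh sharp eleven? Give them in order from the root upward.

F-flat major seventh sharp eleven: major seventh sharp eleven on F-flat.
F-flat — root
A-flat — major 3rd
C-flat — perfect 5th
E-flat — major 7th
B-flat — augmented 11th

F-flat  A-flat  C-flat  E-flat  B-flat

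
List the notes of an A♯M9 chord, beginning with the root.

A♯M9: major ninth on A#.
Root: A#
Major 3rd (3rd): C##
Perfect 5th (5th): E#
Major 7th (7th): G##
Major 9th (9th): B#

A# C## E# G## B#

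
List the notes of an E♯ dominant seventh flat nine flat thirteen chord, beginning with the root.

Root E-sharp, quality dominant seventh flat nine flat thirteen:
root → E-sharp
3rd (major 3rd) → G-double-sharp
5th (perfect 5th) → B-sharp
7th (minor 7th) → D-sharp
9th (minor 9th) → F-sharp
13th (minor 13th) → C-sharp

E-sharp, G-double-sharp, B-sharp, D-sharp, F-sharp, C-sharp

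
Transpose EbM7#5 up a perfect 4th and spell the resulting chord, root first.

Ab – C – E – G

A perfect 4th up from Eb is Ab, so the new chord is Ab augmented major seventh.
- root: Ab
- major 3rd: C
- augmented 5th: E
- major 7th: G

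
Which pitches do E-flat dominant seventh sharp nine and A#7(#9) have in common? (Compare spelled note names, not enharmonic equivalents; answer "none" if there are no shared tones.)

none

E-flat dominant seventh sharp nine: E♭ G B♭ D♭ F♯
A#7(#9): A♯ C𝄪 E♯ G♯ B𝄪
Common to both → none.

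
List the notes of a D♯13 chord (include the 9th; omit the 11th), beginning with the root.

Root D♯, quality dominant thirteenth:
Root: D♯
Major 3rd (3rd): F𝄪
Perfect 5th (5th): A♯
Minor 7th (7th): C♯
Major 9th (9th): E♯
Major 13th (13th): B♯

D♯, F𝄪, A♯, C♯, E♯, B♯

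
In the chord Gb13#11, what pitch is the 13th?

Eb

Root of Gb13#11 = Gb. The 13th is a major 13th: Gb up a major 13th → Eb.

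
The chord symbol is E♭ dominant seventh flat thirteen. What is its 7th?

Root of E♭ dominant seventh flat thirteen = E♭. The 7th is a minor 7th: E♭ up a minor 7th → D♭.

D♭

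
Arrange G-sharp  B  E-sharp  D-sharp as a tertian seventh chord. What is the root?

E-sharp

Arranged so that each adjacent pair is a third by letter name: E-sharp – G-sharp – B – D-sharp.
The bottom of that stack, E-sharp, is the root (this is E-sharp half-diminished seventh).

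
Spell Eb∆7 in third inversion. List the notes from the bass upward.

D  E♭  G  B♭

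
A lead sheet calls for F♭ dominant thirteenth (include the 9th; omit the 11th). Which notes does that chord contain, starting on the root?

Fb, Ab, Cb, Ebb, Gb, Db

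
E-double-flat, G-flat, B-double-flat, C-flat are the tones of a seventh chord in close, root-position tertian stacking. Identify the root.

Arranged so that each adjacent pair is a third by letter name: C-flat – E-double-flat – G-flat – B-double-flat.
The bottom of that stack, C-flat, is the root (this is C-flat minor seventh).

C-flat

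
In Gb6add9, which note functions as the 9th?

A♭

Root of Gb6add9 = G♭. The 9th is a major 9th: G♭ up a major 9th → A♭.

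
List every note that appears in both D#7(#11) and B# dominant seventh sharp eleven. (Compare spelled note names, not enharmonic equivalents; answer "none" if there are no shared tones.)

F##, A#

D#7(#11): D# F## A# C# G##
B# dominant seventh sharp eleven: B# D## F## A# E##
Common to both → F##, A#.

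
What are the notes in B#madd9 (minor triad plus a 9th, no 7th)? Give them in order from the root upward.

B#  D#  F##  C##

Root B#, quality minor added-ninth:
Root: B#
Minor 3rd (3rd): D#
Perfect 5th (5th): F##
Major 9th (9th): C##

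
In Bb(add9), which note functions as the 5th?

F

Bb(add9) is built on B♭; its 5th is a perfect 5th above the root.
A fifth above B uses the letter F, and the perfect 5th above B♭ is F.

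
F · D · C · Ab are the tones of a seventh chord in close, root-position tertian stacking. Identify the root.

D

Arranged so that each adjacent pair is a third by letter name: D – F – Ab – C.
The bottom of that stack, D, is the root (this is D half-diminished seventh).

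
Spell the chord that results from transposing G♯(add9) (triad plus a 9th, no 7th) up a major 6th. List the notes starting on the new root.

E# G## B# F##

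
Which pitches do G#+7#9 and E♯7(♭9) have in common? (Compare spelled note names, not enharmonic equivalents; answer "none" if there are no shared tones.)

B♯, F♯

G#+7#9: G♯ B♯ D𝄪 F♯ A𝄪
E♯7(♭9): E♯ G𝄪 B♯ D♯ F♯
Common to both → B♯, F♯.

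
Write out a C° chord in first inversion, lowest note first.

Eb Gb C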